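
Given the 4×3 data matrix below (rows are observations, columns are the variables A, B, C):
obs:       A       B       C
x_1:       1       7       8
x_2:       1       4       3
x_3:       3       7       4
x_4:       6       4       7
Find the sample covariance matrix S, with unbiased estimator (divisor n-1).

Step 1 — column means:
  mean(A) = (1 + 1 + 3 + 6) / 4 = 11/4 = 2.75
  mean(B) = (7 + 4 + 7 + 4) / 4 = 22/4 = 5.5
  mean(C) = (8 + 3 + 4 + 7) / 4 = 22/4 = 5.5

Step 2 — sample covariance S[i,j] = (1/(n-1)) · Σ_k (x_{k,i} - mean_i) · (x_{k,j} - mean_j), with n-1 = 3.
  S[A,A] = ((-1.75)·(-1.75) + (-1.75)·(-1.75) + (0.25)·(0.25) + (3.25)·(3.25)) / 3 = 16.75/3 = 5.5833
  S[A,B] = ((-1.75)·(1.5) + (-1.75)·(-1.5) + (0.25)·(1.5) + (3.25)·(-1.5)) / 3 = -4.5/3 = -1.5
  S[A,C] = ((-1.75)·(2.5) + (-1.75)·(-2.5) + (0.25)·(-1.5) + (3.25)·(1.5)) / 3 = 4.5/3 = 1.5
  S[B,B] = ((1.5)·(1.5) + (-1.5)·(-1.5) + (1.5)·(1.5) + (-1.5)·(-1.5)) / 3 = 9/3 = 3
  S[B,C] = ((1.5)·(2.5) + (-1.5)·(-2.5) + (1.5)·(-1.5) + (-1.5)·(1.5)) / 3 = 3/3 = 1
  S[C,C] = ((2.5)·(2.5) + (-2.5)·(-2.5) + (-1.5)·(-1.5) + (1.5)·(1.5)) / 3 = 17/3 = 5.6667

S is symmetric (S[j,i] = S[i,j]). Assembling:

S = [[5.5833, -1.5, 1.5],
 [-1.5, 3, 1],
 [1.5, 1, 5.6667]]


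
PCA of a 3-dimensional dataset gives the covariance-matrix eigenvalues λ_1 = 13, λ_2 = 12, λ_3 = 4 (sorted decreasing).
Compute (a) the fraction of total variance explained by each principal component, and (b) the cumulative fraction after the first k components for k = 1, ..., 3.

Step 1 — total variance = trace(Sigma) = Σ λ_i = 13 + 12 + 4 = 29.

Step 2 — fraction explained by component i = λ_i / Σ λ:
  PC1: 13/29 = 0.4483
  PC2: 12/29 = 0.4138
  PC3: 4/29 = 0.1379

Step 3 — cumulative fraction after k components = (λ_1 + ... + λ_k) / Σ λ:
  k = 1: 13/29 = 0.4483
  k = 2: (13 + 12)/29 = 25/29 = 0.8621
  k = 3: (13 + 12 + 4)/29 = 29/29 = 1

Summary (fraction, with percent):

explained: PC1 0.4483 (44.83%), PC2 0.4138 (41.38%), PC3 0.1379 (13.79%);  cumulative: 0.4483, 0.8621, 1


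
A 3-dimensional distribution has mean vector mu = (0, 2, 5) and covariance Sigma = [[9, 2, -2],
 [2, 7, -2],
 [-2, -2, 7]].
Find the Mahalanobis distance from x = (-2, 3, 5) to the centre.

Step 1 — centre the observation: (x - mu) = (-2, 1, 0).

Step 2 — invert Sigma (cofactor / det for 3×3, or solve directly):
  Sigma^{-1} = [[0.1233, -0.0274, 0.0274],
 [-0.0274, 0.1616, 0.0384],
 [0.0274, 0.0384, 0.1616]].

Step 3 — form the quadratic (x - mu)^T · Sigma^{-1} · (x - mu):
  Sigma^{-1} · (x - mu) = (-0.274, 0.2164, -0.0164).
  (x - mu)^T · [Sigma^{-1} · (x - mu)] = (-2)·(-0.274) + (1)·(0.2164) + (0)·(-0.0164) = 0.7644.

Step 4 — take square root: d = √(0.7644) ≈ 0.8743.

d(x, mu) = √(0.7644) ≈ 0.8743


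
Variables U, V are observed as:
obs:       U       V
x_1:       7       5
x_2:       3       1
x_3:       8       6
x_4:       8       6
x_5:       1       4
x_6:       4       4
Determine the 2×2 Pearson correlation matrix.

Step 1 — column means:
  mean(U) = (7 + 3 + 8 + 8 + 1 + 4) / 6 = 31/6 = 5.1667
  mean(V) = (5 + 1 + 6 + 6 + 4 + 4) / 6 = 26/6 = 4.3333

Step 2 — sample variances and covariances s[i,j] = (1/(n-1)) · Σ_k (x_{k,i} - mean_i) · (x_{k,j} - mean_j), with n-1 = 5:
  s[U,U] = ((1.8333)·(1.8333) + (-2.1667)·(-2.1667) + (2.8333)·(2.8333) + (2.8333)·(2.8333) + (-4.1667)·(-4.1667) + (-1.1667)·(-1.1667)) / 5 = 42.8333/5 = 8.5667
  s[U,V] = ((1.8333)·(0.6667) + (-2.1667)·(-3.3333) + (2.8333)·(1.6667) + (2.8333)·(1.6667) + (-4.1667)·(-0.3333) + (-1.1667)·(-0.3333)) / 5 = 19.6667/5 = 3.9333
  s[V,V] = ((0.6667)·(0.6667) + (-3.3333)·(-3.3333) + (1.6667)·(1.6667) + (1.6667)·(1.6667) + (-0.3333)·(-0.3333) + (-0.3333)·(-0.3333)) / 5 = 17.3333/5 = 3.4667
  Sample standard deviations s_i = √(s[i,i]):
  s(U) = √(8.5667) = 2.9269
  s(V) = √(3.4667) = 1.8619

Step 3 — r_{ij} = s_{ij} / (s_i · s_j):
  r[U,U] = 1 (diagonal).
  r[U,V] = 3.9333 / (2.9269 · 1.8619) = 3.9333 / 5.4496 = 0.7218
  r[V,V] = 1 (diagonal).

R is symmetric with unit diagonal. Assembling:

R = [[1, 0.7218],
 [0.7218, 1]]


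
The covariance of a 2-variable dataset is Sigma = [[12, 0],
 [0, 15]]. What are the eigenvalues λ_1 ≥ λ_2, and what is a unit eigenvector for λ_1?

Step 1 — characteristic polynomial of 2×2 Sigma:
  det(Sigma - λI) = λ² - trace · λ + det = 0.
  trace = 12 + 15 = 27, det = 12·15 - (0)² = 180.
Step 2 — discriminant:
  Δ = trace² - 4·det = 729 - 720 = 9.
Step 3 — eigenvalues:
  λ = (trace ± √Δ)/2 = (27 ± 3)/2,
  λ_1 = 15,  λ_2 = 12.

Step 4 — unit eigenvector for λ_1: Sigma is diagonal, so its eigenvectors are the coordinate axes. λ_1 = 15 is the diagonal entry on the second coordinate axis, hence
  v_1 = (0, 1) (||v_1|| = 1).

λ_1 = 15,  λ_2 = 12;  v_1 ≈ (0, 1)


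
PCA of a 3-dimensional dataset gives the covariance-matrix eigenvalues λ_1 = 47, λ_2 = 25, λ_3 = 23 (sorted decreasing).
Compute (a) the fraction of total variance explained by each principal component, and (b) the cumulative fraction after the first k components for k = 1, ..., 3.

Step 1 — total variance = trace(Sigma) = Σ λ_i = 47 + 25 + 23 = 95.

Step 2 — fraction explained by component i = λ_i / Σ λ:
  PC1: 47/95 = 0.4947
  PC2: 25/95 = 0.2632
  PC3: 23/95 = 0.2421

Step 3 — cumulative fraction after k components = (λ_1 + ... + λ_k) / Σ λ:
  k = 1: 47/95 = 0.4947
  k = 2: (47 + 25)/95 = 72/95 = 0.7579
  k = 3: (47 + 25 + 23)/95 = 95/95 = 1

Summary (fraction, with percent):

explained: PC1 0.4947 (49.47%), PC2 0.2632 (26.32%), PC3 0.2421 (24.21%);  cumulative: 0.4947, 0.7579, 1


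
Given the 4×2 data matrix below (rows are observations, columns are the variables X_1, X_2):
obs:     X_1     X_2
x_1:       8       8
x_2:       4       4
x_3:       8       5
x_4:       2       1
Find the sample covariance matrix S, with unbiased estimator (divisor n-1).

Step 1 — column means:
  mean(X_1) = (8 + 4 + 8 + 2) / 4 = 22/4 = 5.5
  mean(X_2) = (8 + 4 + 5 + 1) / 4 = 18/4 = 4.5

Step 2 — sample covariance S[i,j] = (1/(n-1)) · Σ_k (x_{k,i} - mean_i) · (x_{k,j} - mean_j), with n-1 = 3.
  S[X_1,X_1] = ((2.5)·(2.5) + (-1.5)·(-1.5) + (2.5)·(2.5) + (-3.5)·(-3.5)) / 3 = 27/3 = 9
  S[X_1,X_2] = ((2.5)·(3.5) + (-1.5)·(-0.5) + (2.5)·(0.5) + (-3.5)·(-3.5)) / 3 = 23/3 = 7.6667
  S[X_2,X_2] = ((3.5)·(3.5) + (-0.5)·(-0.5) + (0.5)·(0.5) + (-3.5)·(-3.5)) / 3 = 25/3 = 8.3333

S is symmetric (S[j,i] = S[i,j]). Assembling:

S = [[9, 7.6667],
 [7.6667, 8.3333]]


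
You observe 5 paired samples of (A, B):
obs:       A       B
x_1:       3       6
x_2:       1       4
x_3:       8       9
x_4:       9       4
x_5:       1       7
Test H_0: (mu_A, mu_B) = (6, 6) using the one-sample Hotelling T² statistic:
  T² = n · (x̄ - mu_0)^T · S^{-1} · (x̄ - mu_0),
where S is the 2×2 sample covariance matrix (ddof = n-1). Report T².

Step 1 — sample mean vector:
  mean(A) = (3 + 1 + 8 + 9 + 1) / 5 = 22/5 = 4.4
  mean(B) = (6 + 4 + 9 + 4 + 7) / 5 = 30/5 = 6
  x̄ = (4.4, 6),  deviation x̄ - mu_0 = (4.4, 6) - (6, 6) = (-1.6, 0).

Step 2 — sample covariance matrix, S[i,j] = (1/(n-1)) · Σ_k (x_{k,i} - mean_i) · (x_{k,j} - mean_j), divisor n-1 = 4:
  S[A,A] = ((-1.4)·(-1.4) + (-3.4)·(-3.4) + (3.6)·(3.6) + (4.6)·(4.6) + (-3.4)·(-3.4)) / 4 = 59.2/4 = 14.8
  S[A,B] = ((-1.4)·(0) + (-3.4)·(-2) + (3.6)·(3) + (4.6)·(-2) + (-3.4)·(1)) / 4 = 5/4 = 1.25
  S[B,B] = ((0)·(0) + (-2)·(-2) + (3)·(3) + (-2)·(-2) + (1)·(1)) / 4 = 18/4 = 4.5
  S = [[14.8, 1.25],
 [1.25, 4.5]].

Step 3 — invert S. det(S) = 14.8·4.5 - (1.25)² = 65.0375.
  S^{-1} = (1/det) · [[d, -b], [-b, a]] = [[0.0692, -0.0192],
 [-0.0192, 0.2276]].

Step 4 — quadratic form (x̄ - mu_0)^T · S^{-1} · (x̄ - mu_0):
  S^{-1} · (x̄ - mu_0) = (-0.1107, 0.0308),
  (x̄ - mu_0)^T · [...] = (-1.6)·(-0.1107) + (0)·(0.0308) = 0.1771.

Step 5 — scale by n: T² = 5 · 0.1771 = 0.8856.

T² ≈ 0.8856


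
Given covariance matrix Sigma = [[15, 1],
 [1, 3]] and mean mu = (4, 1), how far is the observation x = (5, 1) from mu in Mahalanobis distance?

Step 1 — centre the observation: (x - mu) = (1, 0).

Step 2 — invert Sigma. det(Sigma) = 15·3 - (1)² = 44.
  Sigma^{-1} = (1/det) · [[d, -b], [-b, a]] = [[0.0682, -0.0227],
 [-0.0227, 0.3409]].

Step 3 — form the quadratic (x - mu)^T · Sigma^{-1} · (x - mu):
  Sigma^{-1} · (x - mu) = (0.0682, -0.0227).
  (x - mu)^T · [Sigma^{-1} · (x - mu)] = (1)·(0.0682) + (0)·(-0.0227) = 0.0682.

Step 4 — take square root: d = √(0.0682) ≈ 0.2611.

d(x, mu) = √(0.0682) ≈ 0.2611


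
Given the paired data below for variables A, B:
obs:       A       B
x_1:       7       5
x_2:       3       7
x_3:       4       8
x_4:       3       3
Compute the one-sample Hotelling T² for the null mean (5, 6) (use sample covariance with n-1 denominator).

Step 1 — sample mean vector:
  mean(A) = (7 + 3 + 4 + 3) / 4 = 17/4 = 4.25
  mean(B) = (5 + 7 + 8 + 3) / 4 = 23/4 = 5.75
  x̄ = (4.25, 5.75),  deviation x̄ - mu_0 = (4.25, 5.75) - (5, 6) = (-0.75, -0.25).

Step 2 — sample covariance matrix, S[i,j] = (1/(n-1)) · Σ_k (x_{k,i} - mean_i) · (x_{k,j} - mean_j), divisor n-1 = 3:
  S[A,A] = ((2.75)·(2.75) + (-1.25)·(-1.25) + (-0.25)·(-0.25) + (-1.25)·(-1.25)) / 3 = 10.75/3 = 3.5833
  S[A,B] = ((2.75)·(-0.75) + (-1.25)·(1.25) + (-0.25)·(2.25) + (-1.25)·(-2.75)) / 3 = -0.75/3 = -0.25
  S[B,B] = ((-0.75)·(-0.75) + (1.25)·(1.25) + (2.25)·(2.25) + (-2.75)·(-2.75)) / 3 = 14.75/3 = 4.9167
  S = [[3.5833, -0.25],
 [-0.25, 4.9167]].

Step 3 — invert S. det(S) = 3.5833·4.9167 - (-0.25)² = 17.5556.
  S^{-1} = (1/det) · [[d, -b], [-b, a]] = [[0.2801, 0.0142],
 [0.0142, 0.2041]].

Step 4 — quadratic form (x̄ - mu_0)^T · S^{-1} · (x̄ - mu_0):
  S^{-1} · (x̄ - mu_0) = (-0.2136, -0.0617),
  (x̄ - mu_0)^T · [...] = (-0.75)·(-0.2136) + (-0.25)·(-0.0617) = 0.1756.

Step 5 — scale by n: T² = 4 · 0.1756 = 0.7025.

T² ≈ 0.7025


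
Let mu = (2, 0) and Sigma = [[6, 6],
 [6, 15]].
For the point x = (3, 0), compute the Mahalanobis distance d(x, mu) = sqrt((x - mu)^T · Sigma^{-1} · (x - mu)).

Step 1 — centre the observation: (x - mu) = (1, 0).

Step 2 — invert Sigma. det(Sigma) = 6·15 - (6)² = 54.
  Sigma^{-1} = (1/det) · [[d, -b], [-b, a]] = [[0.2778, -0.1111],
 [-0.1111, 0.1111]].

Step 3 — form the quadratic (x - mu)^T · Sigma^{-1} · (x - mu):
  Sigma^{-1} · (x - mu) = (0.2778, -0.1111).
  (x - mu)^T · [Sigma^{-1} · (x - mu)] = (1)·(0.2778) + (0)·(-0.1111) = 0.2778.

Step 4 — take square root: d = √(0.2778) ≈ 0.527.

d(x, mu) = √(0.2778) ≈ 0.527


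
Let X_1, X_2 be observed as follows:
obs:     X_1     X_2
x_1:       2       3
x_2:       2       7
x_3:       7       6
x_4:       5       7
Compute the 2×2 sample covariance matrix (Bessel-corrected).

Step 1 — column means:
  mean(X_1) = (2 + 2 + 7 + 5) / 4 = 16/4 = 4
  mean(X_2) = (3 + 7 + 6 + 7) / 4 = 23/4 = 5.75

Step 2 — sample covariance S[i,j] = (1/(n-1)) · Σ_k (x_{k,i} - mean_i) · (x_{k,j} - mean_j), with n-1 = 3.
  S[X_1,X_1] = ((-2)·(-2) + (-2)·(-2) + (3)·(3) + (1)·(1)) / 3 = 18/3 = 6
  S[X_1,X_2] = ((-2)·(-2.75) + (-2)·(1.25) + (3)·(0.25) + (1)·(1.25)) / 3 = 5/3 = 1.6667
  S[X_2,X_2] = ((-2.75)·(-2.75) + (1.25)·(1.25) + (0.25)·(0.25) + (1.25)·(1.25)) / 3 = 10.75/3 = 3.5833

S is symmetric (S[j,i] = S[i,j]). Assembling:

S = [[6, 1.6667],
 [1.6667, 3.5833]]


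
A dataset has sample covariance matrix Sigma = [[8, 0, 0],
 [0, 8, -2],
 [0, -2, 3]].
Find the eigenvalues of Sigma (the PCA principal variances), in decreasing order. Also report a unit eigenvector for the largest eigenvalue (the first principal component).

Step 1 — characteristic polynomial p(λ) = det(λI - Sigma) = λ³ - tr·λ² + c_1·λ - det, where tr = trace, c_1 = sum of the principal 2×2 minors, det = det(Sigma):
  tr = 8 + 8 + 3 = 19,
  c_1 = (8·8 - (0)²) + (8·3 - (0)²) + (8·3 - (-2)²) = 64 + 24 + 20 = 108,
  det = 8·(8·3 - (-2)²) - (0)·((0)·3 - (-2)·(0)) + (0)·((0)·(-2) - 8·(0)) = 8·(20) - (0)·(0) + (0)·(0) = 160.
  So p(λ) = λ³ - 19λ² + 108λ - 160.
Step 2 — look for an integer root (rational root theorem: any rational root is an integer divisor of 160). Testing λ = 8:
  p(8) = 512 - 1216 + 864 - 160 = 0  ✓
  Dividing out (λ - 8): p(λ) = (λ - 8)(λ² - 11λ + 20).
Step 3 — remaining eigenvalues from the quadratic λ² - 11λ + 20 = 0:
  Δ = 11² - 4·20 = 121 - 80 = 41,  λ = (11 ± √41)/2 = (11 ± 6.4031)/2 ≈ 8.7016 or 2.2984.
  Sorted: λ_1 = 8.7016,  λ_2 = 8,  λ_3 = 2.2984  (check: sum = 19 = tr ✓).

Step 4 — unit eigenvector for λ_1 ≈ 8.7016: v spans the null space of (Sigma - λ_1 I), whose rows are
  r_1 = (-0.7016, 0, 0),  r_2 = (0, -0.7016, -2),  r_3 = (0, -2, -5.7016).
  v is orthogonal to every row, so take v ∝ r_1 × r_2 = ((0)·(-2) - (0)·(-0.7016), (0)·(0) - (-0.7016)·(-2), (-0.7016)·(-0.7016) - (0)·(0)) ≈ (0, -1.4031, 0.4922).
  Rescale (multiply by -1 so the first nonzero entry is positive): u = (0, 1.4031, -0.4922).
  ||u|| = √((0)² + (1.4031)² + (-0.4922)²) = √(2.211) ≈ 1.4869,  v_1 = u/||u|| ≈ (0, 0.9436, -0.331) (||v_1|| = 1).

λ_1 = 8.7016,  λ_2 = 8,  λ_3 = 2.2984;  v_1 ≈ (0, 0.9436, -0.331)


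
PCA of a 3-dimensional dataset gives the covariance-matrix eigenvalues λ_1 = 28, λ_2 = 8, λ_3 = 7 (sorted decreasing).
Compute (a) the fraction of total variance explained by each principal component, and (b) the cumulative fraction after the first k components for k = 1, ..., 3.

Step 1 — total variance = trace(Sigma) = Σ λ_i = 28 + 8 + 7 = 43.

Step 2 — fraction explained by component i = λ_i / Σ λ:
  PC1: 28/43 = 0.6512
  PC2: 8/43 = 0.186
  PC3: 7/43 = 0.1628

Step 3 — cumulative fraction after k components = (λ_1 + ... + λ_k) / Σ λ:
  k = 1: 28/43 = 0.6512
  k = 2: (28 + 8)/43 = 36/43 = 0.8372
  k = 3: (28 + 8 + 7)/43 = 43/43 = 1

Summary (fraction, with percent):

explained: PC1 0.6512 (65.12%), PC2 0.186 (18.6%), PC3 0.1628 (16.28%);  cumulative: 0.6512, 0.8372, 1


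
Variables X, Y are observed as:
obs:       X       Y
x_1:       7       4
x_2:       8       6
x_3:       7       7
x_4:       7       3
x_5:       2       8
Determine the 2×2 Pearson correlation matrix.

Step 1 — column means:
  mean(X) = (7 + 8 + 7 + 7 + 2) / 5 = 31/5 = 6.2
  mean(Y) = (4 + 6 + 7 + 3 + 8) / 5 = 28/5 = 5.6

Step 2 — sample variances and covariances s[i,j] = (1/(n-1)) · Σ_k (x_{k,i} - mean_i) · (x_{k,j} - mean_j), with n-1 = 4:
  s[X,X] = ((0.8)·(0.8) + (1.8)·(1.8) + (0.8)·(0.8) + (0.8)·(0.8) + (-4.2)·(-4.2)) / 4 = 22.8/4 = 5.7
  s[X,Y] = ((0.8)·(-1.6) + (1.8)·(0.4) + (0.8)·(1.4) + (0.8)·(-2.6) + (-4.2)·(2.4)) / 4 = -11.6/4 = -2.9
  s[Y,Y] = ((-1.6)·(-1.6) + (0.4)·(0.4) + (1.4)·(1.4) + (-2.6)·(-2.6) + (2.4)·(2.4)) / 4 = 17.2/4 = 4.3
  Sample standard deviations s_i = √(s[i,i]):
  s(X) = √(5.7) = 2.3875
  s(Y) = √(4.3) = 2.0736

Step 3 — r_{ij} = s_{ij} / (s_i · s_j):
  r[X,X] = 1 (diagonal).
  r[X,Y] = -2.9 / (2.3875 · 2.0736) = -2.9 / 4.9508 = -0.5858
  r[Y,Y] = 1 (diagonal).

R is symmetric with unit diagonal. Assembling:

R = [[1, -0.5858],
 [-0.5858, 1]]


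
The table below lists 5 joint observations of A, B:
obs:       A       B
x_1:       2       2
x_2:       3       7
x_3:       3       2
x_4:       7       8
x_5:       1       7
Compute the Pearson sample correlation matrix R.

Step 1 — column means:
  mean(A) = (2 + 3 + 3 + 7 + 1) / 5 = 16/5 = 3.2
  mean(B) = (2 + 7 + 2 + 8 + 7) / 5 = 26/5 = 5.2

Step 2 — sample variances and covariances s[i,j] = (1/(n-1)) · Σ_k (x_{k,i} - mean_i) · (x_{k,j} - mean_j), with n-1 = 4:
  s[A,A] = ((-1.2)·(-1.2) + (-0.2)·(-0.2) + (-0.2)·(-0.2) + (3.8)·(3.8) + (-2.2)·(-2.2)) / 4 = 20.8/4 = 5.2
  s[A,B] = ((-1.2)·(-3.2) + (-0.2)·(1.8) + (-0.2)·(-3.2) + (3.8)·(2.8) + (-2.2)·(1.8)) / 4 = 10.8/4 = 2.7
  s[B,B] = ((-3.2)·(-3.2) + (1.8)·(1.8) + (-3.2)·(-3.2) + (2.8)·(2.8) + (1.8)·(1.8)) / 4 = 34.8/4 = 8.7
  Sample standard deviations s_i = √(s[i,i]):
  s(A) = √(5.2) = 2.2804
  s(B) = √(8.7) = 2.9496

Step 3 — r_{ij} = s_{ij} / (s_i · s_j):
  r[A,A] = 1 (diagonal).
  r[A,B] = 2.7 / (2.2804 · 2.9496) = 2.7 / 6.7261 = 0.4014
  r[B,B] = 1 (diagonal).

R is symmetric with unit diagonal. Assembling:

R = [[1, 0.4014],
 [0.4014, 1]]


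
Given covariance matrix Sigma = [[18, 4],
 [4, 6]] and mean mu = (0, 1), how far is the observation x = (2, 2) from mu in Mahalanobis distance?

Step 1 — centre the observation: (x - mu) = (2, 1).

Step 2 — invert Sigma. det(Sigma) = 18·6 - (4)² = 92.
  Sigma^{-1} = (1/det) · [[d, -b], [-b, a]] = [[0.0652, -0.0435],
 [-0.0435, 0.1957]].

Step 3 — form the quadratic (x - mu)^T · Sigma^{-1} · (x - mu):
  Sigma^{-1} · (x - mu) = (0.087, 0.1087).
  (x - mu)^T · [Sigma^{-1} · (x - mu)] = (2)·(0.087) + (1)·(0.1087) = 0.2826.

Step 4 — take square root: d = √(0.2826) ≈ 0.5316.

d(x, mu) = √(0.2826) ≈ 0.5316


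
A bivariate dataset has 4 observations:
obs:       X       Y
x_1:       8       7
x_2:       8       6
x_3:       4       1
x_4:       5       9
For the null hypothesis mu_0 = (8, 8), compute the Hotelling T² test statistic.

Step 1 — sample mean vector:
  mean(X) = (8 + 8 + 4 + 5) / 4 = 25/4 = 6.25
  mean(Y) = (7 + 6 + 1 + 9) / 4 = 23/4 = 5.75
  x̄ = (6.25, 5.75),  deviation x̄ - mu_0 = (6.25, 5.75) - (8, 8) = (-1.75, -2.25).

Step 2 — sample covariance matrix, S[i,j] = (1/(n-1)) · Σ_k (x_{k,i} - mean_i) · (x_{k,j} - mean_j), divisor n-1 = 3:
  S[X,X] = ((1.75)·(1.75) + (1.75)·(1.75) + (-2.25)·(-2.25) + (-1.25)·(-1.25)) / 3 = 12.75/3 = 4.25
  S[X,Y] = ((1.75)·(1.25) + (1.75)·(0.25) + (-2.25)·(-4.75) + (-1.25)·(3.25)) / 3 = 9.25/3 = 3.0833
  S[Y,Y] = ((1.25)·(1.25) + (0.25)·(0.25) + (-4.75)·(-4.75) + (3.25)·(3.25)) / 3 = 34.75/3 = 11.5833
  S = [[4.25, 3.0833],
 [3.0833, 11.5833]].

Step 3 — invert S. det(S) = 4.25·11.5833 - (3.0833)² = 39.7222.
  S^{-1} = (1/det) · [[d, -b], [-b, a]] = [[0.2916, -0.0776],
 [-0.0776, 0.107]].

Step 4 — quadratic form (x̄ - mu_0)^T · S^{-1} · (x̄ - mu_0):
  S^{-1} · (x̄ - mu_0) = (-0.3357, -0.1049),
  (x̄ - mu_0)^T · [...] = (-1.75)·(-0.3357) + (-2.25)·(-0.1049) = 0.8234.

Step 5 — scale by n: T² = 4 · 0.8234 = 3.2937.

T² ≈ 3.2937


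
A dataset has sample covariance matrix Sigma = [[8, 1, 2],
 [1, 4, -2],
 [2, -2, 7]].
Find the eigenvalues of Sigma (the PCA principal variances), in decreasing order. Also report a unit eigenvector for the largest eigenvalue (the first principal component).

Step 1 — characteristic polynomial p(λ) = det(λI - Sigma) = λ³ - tr·λ² + c_1·λ - det, where tr = trace, c_1 = sum of the principal 2×2 minors, det = det(Sigma):
  tr = 8 + 4 + 7 = 19,
  c_1 = (8·4 - (1)²) + (8·7 - (2)²) + (4·7 - (-2)²) = 31 + 52 + 24 = 107,
  det = 8·(4·7 - (-2)²) - (1)·((1)·7 - (-2)·(2)) + (2)·((1)·(-2) - 4·(2)) = 8·(24) - (1)·(11) + (2)·(-10) = 161.
  So p(λ) = λ³ - 19λ² + 107λ - 161.
Step 2 — look for an integer root (rational root theorem: any rational root is an integer divisor of 161). Testing λ = 7:
  p(7) = 343 - 931 + 749 - 161 = 0  ✓
  Dividing out (λ - 7): p(λ) = (λ - 7)(λ² - 12λ + 23).
Step 3 — remaining eigenvalues from the quadratic λ² - 12λ + 23 = 0:
  Δ = 12² - 4·23 = 144 - 92 = 52,  λ = (12 ± √52)/2 = (12 ± 7.2111)/2 ≈ 9.6056 or 2.3944.
  Sorted: λ_1 = 9.6056,  λ_2 = 7,  λ_3 = 2.3944  (check: sum = 19 = tr ✓).

Step 4 — unit eigenvector for λ_1 ≈ 9.6056: v spans the null space of (Sigma - λ_1 I), whose rows are
  r_1 = (-1.6056, 1, 2),  r_2 = (1, -5.6056, -2),  r_3 = (2, -2, -2.6056).
  v is orthogonal to every row, so take v ∝ r_1 × r_2 = ((1)·(-2) - (2)·(-5.6056), (2)·(1) - (-1.6056)·(-2), (-1.6056)·(-5.6056) - (1)·(1)) ≈ (9.2111, -1.2111, 8).
  Let u = (9.2111, -1.2111, 8).
  ||u|| = √((9.2111)² + (-1.2111)² + (8)²) = √(150.3112) ≈ 12.2601,  v_1 = u/||u|| ≈ (0.7513, -0.0988, 0.6525) (||v_1|| = 1).

λ_1 = 9.6056,  λ_2 = 7,  λ_3 = 2.3944;  v_1 ≈ (0.7513, -0.0988, 0.6525)


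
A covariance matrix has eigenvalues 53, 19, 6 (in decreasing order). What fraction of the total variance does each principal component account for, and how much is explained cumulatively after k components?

Step 1 — total variance = trace(Sigma) = Σ λ_i = 53 + 19 + 6 = 78.

Step 2 — fraction explained by component i = λ_i / Σ λ:
  PC1: 53/78 = 0.6795
  PC2: 19/78 = 0.2436
  PC3: 6/78 = 0.0769

Step 3 — cumulative fraction after k components = (λ_1 + ... + λ_k) / Σ λ:
  k = 1: 53/78 = 0.6795
  k = 2: (53 + 19)/78 = 72/78 = 0.9231
  k = 3: (53 + 19 + 6)/78 = 78/78 = 1

Summary (fraction, with percent):

explained: PC1 0.6795 (67.95%), PC2 0.2436 (24.36%), PC3 0.0769 (7.69%);  cumulative: 0.6795, 0.9231, 1


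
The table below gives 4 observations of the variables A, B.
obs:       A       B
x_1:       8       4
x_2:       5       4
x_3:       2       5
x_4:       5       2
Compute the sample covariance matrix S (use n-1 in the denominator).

Step 1 — column means:
  mean(A) = (8 + 5 + 2 + 5) / 4 = 20/4 = 5
  mean(B) = (4 + 4 + 5 + 2) / 4 = 15/4 = 3.75

Step 2 — sample covariance S[i,j] = (1/(n-1)) · Σ_k (x_{k,i} - mean_i) · (x_{k,j} - mean_j), with n-1 = 3.
  S[A,A] = ((3)·(3) + (0)·(0) + (-3)·(-3) + (0)·(0)) / 3 = 18/3 = 6
  S[A,B] = ((3)·(0.25) + (0)·(0.25) + (-3)·(1.25) + (0)·(-1.75)) / 3 = -3/3 = -1
  S[B,B] = ((0.25)·(0.25) + (0.25)·(0.25) + (1.25)·(1.25) + (-1.75)·(-1.75)) / 3 = 4.75/3 = 1.5833

S is symmetric (S[j,i] = S[i,j]). Assembling:

S = [[6, -1],
 [-1, 1.5833]]


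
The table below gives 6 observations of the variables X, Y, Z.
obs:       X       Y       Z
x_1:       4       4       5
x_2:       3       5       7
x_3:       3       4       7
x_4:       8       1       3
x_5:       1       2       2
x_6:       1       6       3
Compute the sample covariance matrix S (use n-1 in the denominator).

Step 1 — column means:
  mean(X) = (4 + 3 + 3 + 8 + 1 + 1) / 6 = 20/6 = 3.3333
  mean(Y) = (4 + 5 + 4 + 1 + 2 + 6) / 6 = 22/6 = 3.6667
  mean(Z) = (5 + 7 + 7 + 3 + 2 + 3) / 6 = 27/6 = 4.5

Step 2 — sample covariance S[i,j] = (1/(n-1)) · Σ_k (x_{k,i} - mean_i) · (x_{k,j} - mean_j), with n-1 = 5.
  S[X,X] = ((0.6667)·(0.6667) + (-0.3333)·(-0.3333) + (-0.3333)·(-0.3333) + (4.6667)·(4.6667) + (-2.3333)·(-2.3333) + (-2.3333)·(-2.3333)) / 5 = 33.3333/5 = 6.6667
  S[X,Y] = ((0.6667)·(0.3333) + (-0.3333)·(1.3333) + (-0.3333)·(0.3333) + (4.6667)·(-2.6667) + (-2.3333)·(-1.6667) + (-2.3333)·(2.3333)) / 5 = -14.3333/5 = -2.8667
  S[X,Z] = ((0.6667)·(0.5) + (-0.3333)·(2.5) + (-0.3333)·(2.5) + (4.6667)·(-1.5) + (-2.3333)·(-2.5) + (-2.3333)·(-1.5)) / 5 = 1/5 = 0.2
  S[Y,Y] = ((0.3333)·(0.3333) + (1.3333)·(1.3333) + (0.3333)·(0.3333) + (-2.6667)·(-2.6667) + (-1.6667)·(-1.6667) + (2.3333)·(2.3333)) / 5 = 17.3333/5 = 3.4667
  S[Y,Z] = ((0.3333)·(0.5) + (1.3333)·(2.5) + (0.3333)·(2.5) + (-2.6667)·(-1.5) + (-1.6667)·(-2.5) + (2.3333)·(-1.5)) / 5 = 9/5 = 1.8
  S[Z,Z] = ((0.5)·(0.5) + (2.5)·(2.5) + (2.5)·(2.5) + (-1.5)·(-1.5) + (-2.5)·(-2.5) + (-1.5)·(-1.5)) / 5 = 23.5/5 = 4.7

S is symmetric (S[j,i] = S[i,j]). Assembling:

S = [[6.6667, -2.8667, 0.2],
 [-2.8667, 3.4667, 1.8],
 [0.2, 1.8, 4.7]]


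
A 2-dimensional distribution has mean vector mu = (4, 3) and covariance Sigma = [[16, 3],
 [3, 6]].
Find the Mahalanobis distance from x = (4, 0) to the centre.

Step 1 — centre the observation: (x - mu) = (0, -3).

Step 2 — invert Sigma. det(Sigma) = 16·6 - (3)² = 87.
  Sigma^{-1} = (1/det) · [[d, -b], [-b, a]] = [[0.069, -0.0345],
 [-0.0345, 0.1839]].

Step 3 — form the quadratic (x - mu)^T · Sigma^{-1} · (x - mu):
  Sigma^{-1} · (x - mu) = (0.1034, -0.5517).
  (x - mu)^T · [Sigma^{-1} · (x - mu)] = (0)·(0.1034) + (-3)·(-0.5517) = 1.6552.

Step 4 — take square root: d = √(1.6552) ≈ 1.2865.

d(x, mu) = √(1.6552) ≈ 1.2865


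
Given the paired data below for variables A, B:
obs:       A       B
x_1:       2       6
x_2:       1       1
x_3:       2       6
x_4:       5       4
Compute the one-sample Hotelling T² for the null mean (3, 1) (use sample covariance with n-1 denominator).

Step 1 — sample mean vector:
  mean(A) = (2 + 1 + 2 + 5) / 4 = 10/4 = 2.5
  mean(B) = (6 + 1 + 6 + 4) / 4 = 17/4 = 4.25
  x̄ = (2.5, 4.25),  deviation x̄ - mu_0 = (2.5, 4.25) - (3, 1) = (-0.5, 3.25).

Step 2 — sample covariance matrix, S[i,j] = (1/(n-1)) · Σ_k (x_{k,i} - mean_i) · (x_{k,j} - mean_j), divisor n-1 = 3:
  S[A,A] = ((-0.5)·(-0.5) + (-1.5)·(-1.5) + (-0.5)·(-0.5) + (2.5)·(2.5)) / 3 = 9/3 = 3
  S[A,B] = ((-0.5)·(1.75) + (-1.5)·(-3.25) + (-0.5)·(1.75) + (2.5)·(-0.25)) / 3 = 2.5/3 = 0.8333
  S[B,B] = ((1.75)·(1.75) + (-3.25)·(-3.25) + (1.75)·(1.75) + (-0.25)·(-0.25)) / 3 = 16.75/3 = 5.5833
  S = [[3, 0.8333],
 [0.8333, 5.5833]].

Step 3 — invert S. det(S) = 3·5.5833 - (0.8333)² = 16.0556.
  S^{-1} = (1/det) · [[d, -b], [-b, a]] = [[0.3478, -0.0519],
 [-0.0519, 0.1869]].

Step 4 — quadratic form (x̄ - mu_0)^T · S^{-1} · (x̄ - mu_0):
  S^{-1} · (x̄ - mu_0) = (-0.3426, 0.6332),
  (x̄ - mu_0)^T · [...] = (-0.5)·(-0.3426) + (3.25)·(0.6332) = 2.2292.

Step 5 — scale by n: T² = 4 · 2.2292 = 8.917.

T² ≈ 8.917


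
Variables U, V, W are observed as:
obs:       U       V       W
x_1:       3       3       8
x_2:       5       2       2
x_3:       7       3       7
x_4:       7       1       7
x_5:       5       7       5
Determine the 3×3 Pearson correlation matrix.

Step 1 — column means:
  mean(U) = (3 + 5 + 7 + 7 + 5) / 5 = 27/5 = 5.4
  mean(V) = (3 + 2 + 3 + 1 + 7) / 5 = 16/5 = 3.2
  mean(W) = (8 + 2 + 7 + 7 + 5) / 5 = 29/5 = 5.8

Step 2 — sample variances and covariances s[i,j] = (1/(n-1)) · Σ_k (x_{k,i} - mean_i) · (x_{k,j} - mean_j), with n-1 = 4:
  s[U,U] = ((-2.4)·(-2.4) + (-0.4)·(-0.4) + (1.6)·(1.6) + (1.6)·(1.6) + (-0.4)·(-0.4)) / 4 = 11.2/4 = 2.8
  s[U,V] = ((-2.4)·(-0.2) + (-0.4)·(-1.2) + (1.6)·(-0.2) + (1.6)·(-2.2) + (-0.4)·(3.8)) / 4 = -4.4/4 = -1.1
  s[U,W] = ((-2.4)·(2.2) + (-0.4)·(-3.8) + (1.6)·(1.2) + (1.6)·(1.2) + (-0.4)·(-0.8)) / 4 = 0.4/4 = 0.1
  s[V,V] = ((-0.2)·(-0.2) + (-1.2)·(-1.2) + (-0.2)·(-0.2) + (-2.2)·(-2.2) + (3.8)·(3.8)) / 4 = 20.8/4 = 5.2
  s[V,W] = ((-0.2)·(2.2) + (-1.2)·(-3.8) + (-0.2)·(1.2) + (-2.2)·(1.2) + (3.8)·(-0.8)) / 4 = -1.8/4 = -0.45
  s[W,W] = ((2.2)·(2.2) + (-3.8)·(-3.8) + (1.2)·(1.2) + (1.2)·(1.2) + (-0.8)·(-0.8)) / 4 = 22.8/4 = 5.7
  Sample standard deviations s_i = √(s[i,i]):
  s(U) = √(2.8) = 1.6733
  s(V) = √(5.2) = 2.2804
  s(W) = √(5.7) = 2.3875

Step 3 — r_{ij} = s_{ij} / (s_i · s_j):
  r[U,U] = 1 (diagonal).
  r[U,V] = -1.1 / (1.6733 · 2.2804) = -1.1 / 3.8158 = -0.2883
  r[U,W] = 0.1 / (1.6733 · 2.3875) = 0.1 / 3.995 = 0.025
  r[V,V] = 1 (diagonal).
  r[V,W] = -0.45 / (2.2804 · 2.3875) = -0.45 / 5.4443 = -0.0827
  r[W,W] = 1 (diagonal).

R is symmetric with unit diagonal. Assembling:

R = [[1, -0.2883, 0.025],
 [-0.2883, 1, -0.0827],
 [0.025, -0.0827, 1]]


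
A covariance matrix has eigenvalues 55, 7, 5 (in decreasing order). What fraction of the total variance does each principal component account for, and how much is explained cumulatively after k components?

Step 1 — total variance = trace(Sigma) = Σ λ_i = 55 + 7 + 5 = 67.

Step 2 — fraction explained by component i = λ_i / Σ λ:
  PC1: 55/67 = 0.8209
  PC2: 7/67 = 0.1045
  PC3: 5/67 = 0.0746

Step 3 — cumulative fraction after k components = (λ_1 + ... + λ_k) / Σ λ:
  k = 1: 55/67 = 0.8209
  k = 2: (55 + 7)/67 = 62/67 = 0.9254
  k = 3: (55 + 7 + 5)/67 = 67/67 = 1

Summary (fraction, with percent):

explained: PC1 0.8209 (82.09%), PC2 0.1045 (10.45%), PC3 0.0746 (7.46%);  cumulative: 0.8209, 0.9254, 1


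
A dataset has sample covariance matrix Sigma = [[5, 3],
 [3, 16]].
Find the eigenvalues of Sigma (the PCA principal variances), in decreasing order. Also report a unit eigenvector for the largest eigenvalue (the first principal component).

Step 1 — characteristic polynomial of 2×2 Sigma:
  det(Sigma - λI) = λ² - trace · λ + det = 0.
  trace = 5 + 16 = 21, det = 5·16 - (3)² = 71.
Step 2 — discriminant:
  Δ = trace² - 4·det = 441 - 284 = 157.
Step 3 — eigenvalues:
  λ = (trace ± √Δ)/2 = (21 ± 12.53)/2,
  λ_1 = 16.765,  λ_2 = 4.235.

Step 4 — unit eigenvector for λ_1: solve (Sigma - λ_1 I)v = 0. First row:
  (5 - 16.765)·v_x + (3)·v_y = 0, i.e. (-11.765)·v_x + (3)·v_y = 0,
  so v ∝ (b, λ_1 - a) = (3, 11.765) = u.
  ||u|| = √((3)² + (11.765)²) = √(147.4148) ≈ 12.1414,
  v_1 = u/||u|| ≈ (0.2471, 0.969) (||v_1|| = 1).

λ_1 = 16.765,  λ_2 = 4.235;  v_1 ≈ (0.2471, 0.969)


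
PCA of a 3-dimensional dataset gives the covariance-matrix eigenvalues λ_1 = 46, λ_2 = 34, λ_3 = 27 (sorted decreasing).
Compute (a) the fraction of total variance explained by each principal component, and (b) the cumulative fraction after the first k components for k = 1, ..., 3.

Step 1 — total variance = trace(Sigma) = Σ λ_i = 46 + 34 + 27 = 107.

Step 2 — fraction explained by component i = λ_i / Σ λ:
  PC1: 46/107 = 0.4299
  PC2: 34/107 = 0.3178
  PC3: 27/107 = 0.2523

Step 3 — cumulative fraction after k components = (λ_1 + ... + λ_k) / Σ λ:
  k = 1: 46/107 = 0.4299
  k = 2: (46 + 34)/107 = 80/107 = 0.7477
  k = 3: (46 + 34 + 27)/107 = 107/107 = 1

Summary (fraction, with percent):

explained: PC1 0.4299 (42.99%), PC2 0.3178 (31.78%), PC3 0.2523 (25.23%);  cumulative: 0.4299, 0.7477, 1


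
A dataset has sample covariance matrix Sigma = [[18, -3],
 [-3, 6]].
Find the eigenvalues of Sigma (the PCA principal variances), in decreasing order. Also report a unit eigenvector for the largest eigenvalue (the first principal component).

Step 1 — characteristic polynomial of 2×2 Sigma:
  det(Sigma - λI) = λ² - trace · λ + det = 0.
  trace = 18 + 6 = 24, det = 18·6 - (-3)² = 99.
Step 2 — discriminant:
  Δ = trace² - 4·det = 576 - 396 = 180.
Step 3 — eigenvalues:
  λ = (trace ± √Δ)/2 = (24 ± 13.4164)/2,
  λ_1 = 18.7082,  λ_2 = 5.2918.

Step 4 — unit eigenvector for λ_1: solve (Sigma - λ_1 I)v = 0. First row:
  (18 - 18.7082)·v_x + (-3)·v_y = 0, i.e. (-0.7082)·v_x + (-3)·v_y = 0,
  so v ∝ (b, λ_1 - a) = (-3, 0.7082); multiply by -1 so the first entry is positive: u = (3, -0.7082).
  ||u|| = √((3)² + (-0.7082)²) = √(9.5016) ≈ 3.0825,
  v_1 = u/||u|| ≈ (0.9732, -0.2298) (||v_1|| = 1).

λ_1 = 18.7082,  λ_2 = 5.2918;  v_1 ≈ (0.9732, -0.2298)


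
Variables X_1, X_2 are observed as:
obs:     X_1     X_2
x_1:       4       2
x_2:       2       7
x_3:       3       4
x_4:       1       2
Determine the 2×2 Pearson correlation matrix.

Step 1 — column means:
  mean(X_1) = (4 + 2 + 3 + 1) / 4 = 10/4 = 2.5
  mean(X_2) = (2 + 7 + 4 + 2) / 4 = 15/4 = 3.75

Step 2 — sample variances and covariances s[i,j] = (1/(n-1)) · Σ_k (x_{k,i} - mean_i) · (x_{k,j} - mean_j), with n-1 = 3:
  s[X_1,X_1] = ((1.5)·(1.5) + (-0.5)·(-0.5) + (0.5)·(0.5) + (-1.5)·(-1.5)) / 3 = 5/3 = 1.6667
  s[X_1,X_2] = ((1.5)·(-1.75) + (-0.5)·(3.25) + (0.5)·(0.25) + (-1.5)·(-1.75)) / 3 = -1.5/3 = -0.5
  s[X_2,X_2] = ((-1.75)·(-1.75) + (3.25)·(3.25) + (0.25)·(0.25) + (-1.75)·(-1.75)) / 3 = 16.75/3 = 5.5833
  Sample standard deviations s_i = √(s[i,i]):
  s(X_1) = √(1.6667) = 1.291
  s(X_2) = √(5.5833) = 2.3629

Step 3 — r_{ij} = s_{ij} / (s_i · s_j):
  r[X_1,X_1] = 1 (diagonal).
  r[X_1,X_2] = -0.5 / (1.291 · 2.3629) = -0.5 / 3.0505 = -0.1639
  r[X_2,X_2] = 1 (diagonal).

R is symmetric with unit diagonal. Assembling:

R = [[1, -0.1639],
 [-0.1639, 1]]


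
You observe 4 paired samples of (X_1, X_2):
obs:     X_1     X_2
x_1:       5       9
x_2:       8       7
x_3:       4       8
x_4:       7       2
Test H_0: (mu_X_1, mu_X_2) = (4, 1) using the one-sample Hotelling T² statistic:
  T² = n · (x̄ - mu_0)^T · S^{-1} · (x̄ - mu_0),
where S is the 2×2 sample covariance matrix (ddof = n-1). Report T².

Step 1 — sample mean vector:
  mean(X_1) = (5 + 8 + 4 + 7) / 4 = 24/4 = 6
  mean(X_2) = (9 + 7 + 8 + 2) / 4 = 26/4 = 6.5
  x̄ = (6, 6.5),  deviation x̄ - mu_0 = (6, 6.5) - (4, 1) = (2, 5.5).

Step 2 — sample covariance matrix, S[i,j] = (1/(n-1)) · Σ_k (x_{k,i} - mean_i) · (x_{k,j} - mean_j), divisor n-1 = 3:
  S[X_1,X_1] = ((-1)·(-1) + (2)·(2) + (-2)·(-2) + (1)·(1)) / 3 = 10/3 = 3.3333
  S[X_1,X_2] = ((-1)·(2.5) + (2)·(0.5) + (-2)·(1.5) + (1)·(-4.5)) / 3 = -9/3 = -3
  S[X_2,X_2] = ((2.5)·(2.5) + (0.5)·(0.5) + (1.5)·(1.5) + (-4.5)·(-4.5)) / 3 = 29/3 = 9.6667
  S = [[3.3333, -3],
 [-3, 9.6667]].

Step 3 — invert S. det(S) = 3.3333·9.6667 - (-3)² = 23.2222.
  S^{-1} = (1/det) · [[d, -b], [-b, a]] = [[0.4163, 0.1292],
 [0.1292, 0.1435]].

Step 4 — quadratic form (x̄ - mu_0)^T · S^{-1} · (x̄ - mu_0):
  S^{-1} · (x̄ - mu_0) = (1.5431, 1.0478),
  (x̄ - mu_0)^T · [...] = (2)·(1.5431) + (5.5)·(1.0478) = 8.8493.

Step 5 — scale by n: T² = 4 · 8.8493 = 35.3971.

T² ≈ 35.3971


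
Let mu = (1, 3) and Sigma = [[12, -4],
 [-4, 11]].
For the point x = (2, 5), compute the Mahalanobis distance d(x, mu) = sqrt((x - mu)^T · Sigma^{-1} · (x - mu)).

Step 1 — centre the observation: (x - mu) = (1, 2).

Step 2 — invert Sigma. det(Sigma) = 12·11 - (-4)² = 116.
  Sigma^{-1} = (1/det) · [[d, -b], [-b, a]] = [[0.0948, 0.0345],
 [0.0345, 0.1034]].

Step 3 — form the quadratic (x - mu)^T · Sigma^{-1} · (x - mu):
  Sigma^{-1} · (x - mu) = (0.1638, 0.2414).
  (x - mu)^T · [Sigma^{-1} · (x - mu)] = (1)·(0.1638) + (2)·(0.2414) = 0.6466.

Step 4 — take square root: d = √(0.6466) ≈ 0.8041.

d(x, mu) = √(0.6466) ≈ 0.8041


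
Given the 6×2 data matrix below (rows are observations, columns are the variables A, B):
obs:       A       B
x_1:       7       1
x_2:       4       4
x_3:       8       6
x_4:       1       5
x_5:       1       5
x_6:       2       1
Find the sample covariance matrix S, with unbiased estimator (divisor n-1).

Step 1 — column means:
  mean(A) = (7 + 4 + 8 + 1 + 1 + 2) / 6 = 23/6 = 3.8333
  mean(B) = (1 + 4 + 6 + 5 + 5 + 1) / 6 = 22/6 = 3.6667

Step 2 — sample covariance S[i,j] = (1/(n-1)) · Σ_k (x_{k,i} - mean_i) · (x_{k,j} - mean_j), with n-1 = 5.
  S[A,A] = ((3.1667)·(3.1667) + (0.1667)·(0.1667) + (4.1667)·(4.1667) + (-2.8333)·(-2.8333) + (-2.8333)·(-2.8333) + (-1.8333)·(-1.8333)) / 5 = 46.8333/5 = 9.3667
  S[A,B] = ((3.1667)·(-2.6667) + (0.1667)·(0.3333) + (4.1667)·(2.3333) + (-2.8333)·(1.3333) + (-2.8333)·(1.3333) + (-1.8333)·(-2.6667)) / 5 = -1.3333/5 = -0.2667
  S[B,B] = ((-2.6667)·(-2.6667) + (0.3333)·(0.3333) + (2.3333)·(2.3333) + (1.3333)·(1.3333) + (1.3333)·(1.3333) + (-2.6667)·(-2.6667)) / 5 = 23.3333/5 = 4.6667

S is symmetric (S[j,i] = S[i,j]). Assembling:

S = [[9.3667, -0.2667],
 [-0.2667, 4.6667]]


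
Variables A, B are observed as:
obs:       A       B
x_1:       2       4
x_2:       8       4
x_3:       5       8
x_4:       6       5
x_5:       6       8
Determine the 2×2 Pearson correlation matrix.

Step 1 — column means:
  mean(A) = (2 + 8 + 5 + 6 + 6) / 5 = 27/5 = 5.4
  mean(B) = (4 + 4 + 8 + 5 + 8) / 5 = 29/5 = 5.8

Step 2 — sample variances and covariances s[i,j] = (1/(n-1)) · Σ_k (x_{k,i} - mean_i) · (x_{k,j} - mean_j), with n-1 = 4:
  s[A,A] = ((-3.4)·(-3.4) + (2.6)·(2.6) + (-0.4)·(-0.4) + (0.6)·(0.6) + (0.6)·(0.6)) / 4 = 19.2/4 = 4.8
  s[A,B] = ((-3.4)·(-1.8) + (2.6)·(-1.8) + (-0.4)·(2.2) + (0.6)·(-0.8) + (0.6)·(2.2)) / 4 = 1.4/4 = 0.35
  s[B,B] = ((-1.8)·(-1.8) + (-1.8)·(-1.8) + (2.2)·(2.2) + (-0.8)·(-0.8) + (2.2)·(2.2)) / 4 = 16.8/4 = 4.2
  Sample standard deviations s_i = √(s[i,i]):
  s(A) = √(4.8) = 2.1909
  s(B) = √(4.2) = 2.0494

Step 3 — r_{ij} = s_{ij} / (s_i · s_j):
  r[A,A] = 1 (diagonal).
  r[A,B] = 0.35 / (2.1909 · 2.0494) = 0.35 / 4.49 = 0.078
  r[B,B] = 1 (diagonal).

R is symmetric with unit diagonal. Assembling:

R = [[1, 0.078],
 [0.078, 1]]


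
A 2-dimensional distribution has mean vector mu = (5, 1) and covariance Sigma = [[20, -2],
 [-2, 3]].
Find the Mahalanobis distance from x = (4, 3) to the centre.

Step 1 — centre the observation: (x - mu) = (-1, 2).

Step 2 — invert Sigma. det(Sigma) = 20·3 - (-2)² = 56.
  Sigma^{-1} = (1/det) · [[d, -b], [-b, a]] = [[0.0536, 0.0357],
 [0.0357, 0.3571]].

Step 3 — form the quadratic (x - mu)^T · Sigma^{-1} · (x - mu):
  Sigma^{-1} · (x - mu) = (0.0179, 0.6786).
  (x - mu)^T · [Sigma^{-1} · (x - mu)] = (-1)·(0.0179) + (2)·(0.6786) = 1.3393.

Step 4 — take square root: d = √(1.3393) ≈ 1.1573.

d(x, mu) = √(1.3393) ≈ 1.1573


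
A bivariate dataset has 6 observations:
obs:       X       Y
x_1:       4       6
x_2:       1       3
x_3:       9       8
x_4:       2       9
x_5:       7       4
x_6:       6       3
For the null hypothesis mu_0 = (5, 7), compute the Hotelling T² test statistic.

Step 1 — sample mean vector:
  mean(X) = (4 + 1 + 9 + 2 + 7 + 6) / 6 = 29/6 = 4.8333
  mean(Y) = (6 + 3 + 8 + 9 + 4 + 3) / 6 = 33/6 = 5.5
  x̄ = (4.8333, 5.5),  deviation x̄ - mu_0 = (4.8333, 5.5) - (5, 7) = (-0.1667, -1.5).

Step 2 — sample covariance matrix, S[i,j] = (1/(n-1)) · Σ_k (x_{k,i} - mean_i) · (x_{k,j} - mean_j), divisor n-1 = 5:
  S[X,X] = ((-0.8333)·(-0.8333) + (-3.8333)·(-3.8333) + (4.1667)·(4.1667) + (-2.8333)·(-2.8333) + (2.1667)·(2.1667) + (1.1667)·(1.1667)) / 5 = 46.8333/5 = 9.3667
  S[X,Y] = ((-0.8333)·(0.5) + (-3.8333)·(-2.5) + (4.1667)·(2.5) + (-2.8333)·(3.5) + (2.1667)·(-1.5) + (1.1667)·(-2.5)) / 5 = 3.5/5 = 0.7
  S[Y,Y] = ((0.5)·(0.5) + (-2.5)·(-2.5) + (2.5)·(2.5) + (3.5)·(3.5) + (-1.5)·(-1.5) + (-2.5)·(-2.5)) / 5 = 33.5/5 = 6.7
  S = [[9.3667, 0.7],
 [0.7, 6.7]].

Step 3 — invert S. det(S) = 9.3667·6.7 - (0.7)² = 62.2667.
  S^{-1} = (1/det) · [[d, -b], [-b, a]] = [[0.1076, -0.0112],
 [-0.0112, 0.1504]].

Step 4 — quadratic form (x̄ - mu_0)^T · S^{-1} · (x̄ - mu_0):
  S^{-1} · (x̄ - mu_0) = (-0.0011, -0.2238),
  (x̄ - mu_0)^T · [...] = (-0.1667)·(-0.0011) + (-1.5)·(-0.2238) = 0.3358.

Step 5 — scale by n: T² = 6 · 0.3358 = 2.015.

T² ≈ 2.015


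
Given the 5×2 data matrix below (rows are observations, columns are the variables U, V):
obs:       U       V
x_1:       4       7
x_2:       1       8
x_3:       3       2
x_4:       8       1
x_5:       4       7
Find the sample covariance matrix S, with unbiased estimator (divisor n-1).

Step 1 — column means:
  mean(U) = (4 + 1 + 3 + 8 + 4) / 5 = 20/5 = 4
  mean(V) = (7 + 8 + 2 + 1 + 7) / 5 = 25/5 = 5

Step 2 — sample covariance S[i,j] = (1/(n-1)) · Σ_k (x_{k,i} - mean_i) · (x_{k,j} - mean_j), with n-1 = 4.
  S[U,U] = ((0)·(0) + (-3)·(-3) + (-1)·(-1) + (4)·(4) + (0)·(0)) / 4 = 26/4 = 6.5
  S[U,V] = ((0)·(2) + (-3)·(3) + (-1)·(-3) + (4)·(-4) + (0)·(2)) / 4 = -22/4 = -5.5
  S[V,V] = ((2)·(2) + (3)·(3) + (-3)·(-3) + (-4)·(-4) + (2)·(2)) / 4 = 42/4 = 10.5

S is symmetric (S[j,i] = S[i,j]). Assembling:

S = [[6.5, -5.5],
 [-5.5, 10.5]]


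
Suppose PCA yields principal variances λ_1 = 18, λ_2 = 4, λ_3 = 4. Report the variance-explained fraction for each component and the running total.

Step 1 — total variance = trace(Sigma) = Σ λ_i = 18 + 4 + 4 = 26.

Step 2 — fraction explained by component i = λ_i / Σ λ:
  PC1: 18/26 = 0.6923
  PC2: 4/26 = 0.1538
  PC3: 4/26 = 0.1538

Step 3 — cumulative fraction after k components = (λ_1 + ... + λ_k) / Σ λ:
  k = 1: 18/26 = 0.6923
  k = 2: (18 + 4)/26 = 22/26 = 0.8462
  k = 3: (18 + 4 + 4)/26 = 26/26 = 1

Summary (fraction, with percent):

explained: PC1 0.6923 (69.23%), PC2 0.1538 (15.38%), PC3 0.1538 (15.38%);  cumulative: 0.6923, 0.8462, 1


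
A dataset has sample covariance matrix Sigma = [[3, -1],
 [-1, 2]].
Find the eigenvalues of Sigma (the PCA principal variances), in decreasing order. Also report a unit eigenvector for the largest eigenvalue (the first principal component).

Step 1 — characteristic polynomial of 2×2 Sigma:
  det(Sigma - λI) = λ² - trace · λ + det = 0.
  trace = 3 + 2 = 5, det = 3·2 - (-1)² = 5.
Step 2 — discriminant:
  Δ = trace² - 4·det = 25 - 20 = 5.
Step 3 — eigenvalues:
  λ = (trace ± √Δ)/2 = (5 ± 2.2361)/2,
  λ_1 = 3.618,  λ_2 = 1.382.

Step 4 — unit eigenvector for λ_1: solve (Sigma - λ_1 I)v = 0. First row:
  (3 - 3.618)·v_x + (-1)·v_y = 0, i.e. (-0.618)·v_x + (-1)·v_y = 0,
  so v ∝ (b, λ_1 - a) = (-1, 0.618); multiply by -1 so the first entry is positive: u = (1, -0.618).
  ||u|| = √((1)² + (-0.618)²) = √(1.382) ≈ 1.1756,
  v_1 = u/||u|| ≈ (0.8507, -0.5257) (||v_1|| = 1).

λ_1 = 3.618,  λ_2 = 1.382;  v_1 ≈ (0.8507, -0.5257)
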